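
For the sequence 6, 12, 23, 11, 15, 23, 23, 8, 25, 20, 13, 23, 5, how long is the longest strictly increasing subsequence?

5

One longest increasing subsequence is 6, 12, 15, 23, 25 (positions 1,2,5,6,9), of length 5; no longer one exists.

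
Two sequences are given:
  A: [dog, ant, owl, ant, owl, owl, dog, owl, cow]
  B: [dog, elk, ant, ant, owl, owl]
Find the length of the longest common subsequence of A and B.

5

A longest common subsequence is dog, ant, ant, owl, owl (length 5); the LCS DP confirms no longer common subsequence exists.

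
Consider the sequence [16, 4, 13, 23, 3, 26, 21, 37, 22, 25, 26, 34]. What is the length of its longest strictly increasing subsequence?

7

Let dp[i] be the longest increasing subsequence ending at position i. Then dp = [1, 1, 2, 3, 1, 4, 3, 5, 4, 5, 6, 7].
The maximum is 7; one witness is 4, 13, 21, 22, 25, 26, 34 at positions 2,3,7,9,10,11,12.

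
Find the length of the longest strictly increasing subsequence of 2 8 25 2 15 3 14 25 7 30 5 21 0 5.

5

Let dp[i] be the longest increasing subsequence ending at position i. Then dp = [1, 2, 3, 1, 3, 2, 3, 4, 3, 5, 3, 4, 1, 3].
The maximum is 5; one witness is 2, 8, 15, 25, 30 at positions 1,2,5,8,10.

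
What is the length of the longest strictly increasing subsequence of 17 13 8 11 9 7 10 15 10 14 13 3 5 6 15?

Scanning left to right, the best length ending at each element is: 17→1, 13→1, 8→1, 11→2, 9→2, 7→1, 10→3, 15→4, 10→3, 14→4, 13→4, 3→1, 5→2, 6→3, 15→5.
So the longest increasing subsequence has length 5, e.g. 8, 9, 10, 14, 15.

5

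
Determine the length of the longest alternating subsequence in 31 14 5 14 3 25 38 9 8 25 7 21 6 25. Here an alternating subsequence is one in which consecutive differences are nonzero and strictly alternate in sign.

11

Track the best alternating length ending on an up-step vs a down-step at each position: up/down = 1/1, 1/2, 1/2, 3/2, 1/4, 5/2, 5/1, 5/6, 5/6, 7/6, 5/8, 9/8, 5/10, 11/6.
The maximum over both is 11; one such subsequence is 31, 5, 14, 3, 25, 9, 25, 7, 21, 6, 25.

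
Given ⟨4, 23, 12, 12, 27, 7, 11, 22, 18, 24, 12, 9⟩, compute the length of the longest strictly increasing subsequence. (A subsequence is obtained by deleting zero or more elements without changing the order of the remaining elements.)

Let dp[i] be the longest increasing subsequence ending at position i. Then dp = [1, 2, 2, 2, 3, 2, 3, 4, 4, 5, 4, 3].
The maximum is 5; one witness is 4, 7, 11, 22, 24 at positions 1,6,7,8,10.

5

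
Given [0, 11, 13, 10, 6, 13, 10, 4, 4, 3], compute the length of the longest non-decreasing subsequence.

4

One longest non-decreasing subsequence is 0, 11, 13, 13 (positions 1,2,3,6), of length 4; no longer one exists.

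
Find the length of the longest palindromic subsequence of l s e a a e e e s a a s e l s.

11

One longest palindromic subsequence is seaaeeeaaes (positions 2,3,4,5,6,7,8,10,11,13,15); it reads the same forward and backward, and the interval DP gives dp[1][15] = 11.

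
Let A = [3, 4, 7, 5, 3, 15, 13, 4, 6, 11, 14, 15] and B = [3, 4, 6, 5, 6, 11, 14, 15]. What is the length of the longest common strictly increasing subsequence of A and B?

7

For each value that appears in both, track the longest common increasing run ending there.
The best achievable length is 7; one witness is 3, 4, 5, 6, 11, 14, 15 (A-positions 1,2,4,9,10,11,12, B-positions 1,2,4,5,6,7,8).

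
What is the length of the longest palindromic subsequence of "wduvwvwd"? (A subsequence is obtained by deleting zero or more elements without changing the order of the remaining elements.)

One longest palindromic subsequence is dwvwd (positions 2,5,6,7,8); it reads the same forward and backward, and the interval DP gives dp[1][8] = 5.

5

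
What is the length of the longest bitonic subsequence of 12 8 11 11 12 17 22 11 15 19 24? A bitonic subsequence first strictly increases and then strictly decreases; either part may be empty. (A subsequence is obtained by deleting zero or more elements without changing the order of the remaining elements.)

One longest bitonic subsequence is 8, 11, 12, 17, 22, 19 (positions 2,3,5,6,7,10): it rises to 22 then falls. Length 6 is optimal.

6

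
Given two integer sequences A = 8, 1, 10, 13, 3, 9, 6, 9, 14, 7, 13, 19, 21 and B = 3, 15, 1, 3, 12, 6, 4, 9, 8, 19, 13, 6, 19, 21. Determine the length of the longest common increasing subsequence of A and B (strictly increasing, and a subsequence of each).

7

For each value that appears in both, track the longest common increasing run ending there.
The best achievable length is 7; one witness is 1, 3, 6, 9, 13, 19, 21 (A-positions 2,5,7,8,11,12,13, B-positions 3,4,6,8,11,13,14).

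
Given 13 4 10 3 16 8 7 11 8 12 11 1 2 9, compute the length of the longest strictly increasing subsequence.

Let dp[i] be the longest increasing subsequence ending at position i. Then dp = [1, 1, 2, 1, 3, 2, 2, 3, 3, 4, 4, 1, 2, 4].
The maximum is 4; one witness is 4, 10, 11, 12 at positions 2,3,8,10.

4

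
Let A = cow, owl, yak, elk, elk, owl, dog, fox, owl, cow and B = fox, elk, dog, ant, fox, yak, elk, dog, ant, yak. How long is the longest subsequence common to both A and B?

A longest common subsequence is yak, elk, dog (length 3); the LCS DP confirms no longer common subsequence exists.

3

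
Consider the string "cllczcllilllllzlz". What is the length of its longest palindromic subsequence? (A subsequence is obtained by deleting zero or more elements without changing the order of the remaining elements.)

Using dp[i][j] = 2 + dp[i+1][j−1] if the ends match, else max(dp[i+1][j], dp[i][j−1]):
dp[1][17] = 11. A witness is lzlllllllzl at positions 3,5,7,8,10,11,12,13,14,15,16.

11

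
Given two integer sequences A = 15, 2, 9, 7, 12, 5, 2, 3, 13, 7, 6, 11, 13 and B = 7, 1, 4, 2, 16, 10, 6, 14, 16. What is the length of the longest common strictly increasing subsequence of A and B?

A longest common strictly increasing subsequence is 2, 6 (length 2); it appears in order in both A and B, and no longer such subsequence exists.

2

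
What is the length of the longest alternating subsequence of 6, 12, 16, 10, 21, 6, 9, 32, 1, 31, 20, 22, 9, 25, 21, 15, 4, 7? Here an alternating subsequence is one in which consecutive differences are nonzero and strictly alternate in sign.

A longest alternating subsequence is 6, 12, 10, 21, 6, 9, 1, 31, 20, 22, 9, 25, 4, 7 (positions 1,2,4,5,6,7,9,10,11,12,13,14,17,18); its 13 consecutive differences strictly alternate in sign, and length 14 is optimal.

14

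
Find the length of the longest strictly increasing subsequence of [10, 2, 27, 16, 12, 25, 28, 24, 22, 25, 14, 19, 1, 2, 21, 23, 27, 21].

7

Let dp[i] be the longest increasing subsequence ending at position i. Then dp = [1, 1, 2, 2, 2, 3, 4, 3, 3, 4, 3, 4, 1, 2, 5, 6, 7, 5].
The maximum is 7; one witness is 10, 12, 14, 19, 21, 23, 27 at positions 1,5,11,12,15,16,17.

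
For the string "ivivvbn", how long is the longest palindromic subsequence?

Using dp[i][j] = 2 + dp[i+1][j−1] if the ends match, else max(dp[i+1][j], dp[i][j−1]):
dp[1][7] = 3. A witness is vvv at positions 2,4,5.

3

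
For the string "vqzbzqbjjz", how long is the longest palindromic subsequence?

Using dp[i][j] = 2 + dp[i+1][j−1] if the ends match, else max(dp[i+1][j], dp[i][j−1]):
dp[1][10] = 5. A witness is zbqbz at positions 3,4,6,7,10.

5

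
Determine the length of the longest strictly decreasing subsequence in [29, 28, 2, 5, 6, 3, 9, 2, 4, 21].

Scanning left to right, the best length ending at each element is: 29→1, 28→2, 2→3, 5→3, 6→3, 3→4, 9→3, 2→5, 4→4, 21→3.
So the longest decreasing subsequence has length 5, e.g. 29, 28, 5, 3, 2.

5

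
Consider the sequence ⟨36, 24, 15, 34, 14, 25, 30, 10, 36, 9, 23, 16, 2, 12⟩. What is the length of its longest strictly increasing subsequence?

Scanning left to right, the best length ending at each element is: 36→1, 24→1, 15→1, 34→2, 14→1, 25→2, 30→3, 10→1, 36→4, 9→1, 23→2, 16→2, 2→1, 12→2.
So the longest increasing subsequence has length 4, e.g. 24, 25, 30, 36.

4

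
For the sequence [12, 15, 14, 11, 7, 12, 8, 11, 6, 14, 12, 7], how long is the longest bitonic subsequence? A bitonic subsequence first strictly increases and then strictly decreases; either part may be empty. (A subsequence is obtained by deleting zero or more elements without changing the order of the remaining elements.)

6

Let inc[i] be the LIS ending at i and dec[i] the longest strictly decreasing subsequence starting at i. inc = [1, 2, 2, 1, 1, 2, 2, 3, 1, 4, 4, 2], dec = [4, 5, 4, 3, 2, 3, 2, 2, 1, 3, 2, 1].
max_i inc[i]+dec[i]−1 = 6, with one witness 12, 15, 14, 12, 11, 7.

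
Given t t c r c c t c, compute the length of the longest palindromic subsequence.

Using dp[i][j] = 2 + dp[i+1][j−1] if the ends match, else max(dp[i+1][j], dp[i][j−1]):
dp[1][8] = 5. A witness is tccct at positions 2,3,5,6,7.

5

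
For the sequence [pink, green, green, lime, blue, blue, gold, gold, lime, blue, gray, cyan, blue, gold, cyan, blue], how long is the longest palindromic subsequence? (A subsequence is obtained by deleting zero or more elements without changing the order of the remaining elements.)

7

Using dp[i][j] = 2 + dp[i+1][j−1] if the ends match, else max(dp[i+1][j], dp[i][j−1]):
dp[1][16] = 7. A witness is blue gold blue cyan blue gold blue at positions 5,8,10,12,13,14,16.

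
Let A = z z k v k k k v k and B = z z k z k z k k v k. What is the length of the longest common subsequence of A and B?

8

A longest common subsequence is zzkkkkvk (length 8); the LCS DP confirms no longer common subsequence exists.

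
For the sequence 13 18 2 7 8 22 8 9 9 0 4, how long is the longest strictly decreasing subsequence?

Let dp[i] be the longest decreasing subsequence ending at position i. Then dp = [1, 1, 2, 2, 2, 1, 2, 2, 2, 3, 3].
The maximum is 3; one witness is 13, 2, 0 at positions 1,3,10.

3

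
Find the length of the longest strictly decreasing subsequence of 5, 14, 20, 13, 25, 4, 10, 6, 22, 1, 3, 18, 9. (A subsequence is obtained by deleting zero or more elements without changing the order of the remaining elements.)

5

One longest decreasing subsequence is 14, 13, 10, 6, 1 (positions 2,4,7,8,10), of length 5; no longer one exists.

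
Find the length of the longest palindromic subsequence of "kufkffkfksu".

One longest palindromic subsequence is ufkffkfu (positions 2,3,4,5,6,7,8,11); it reads the same forward and backward, and the interval DP gives dp[1][11] = 8.

8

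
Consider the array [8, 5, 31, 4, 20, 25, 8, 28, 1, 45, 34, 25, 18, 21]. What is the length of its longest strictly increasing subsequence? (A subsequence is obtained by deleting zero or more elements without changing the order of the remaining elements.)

5

Let dp[i] be the longest increasing subsequence ending at position i. Then dp = [1, 1, 2, 1, 2, 3, 2, 4, 1, 5, 5, 3, 3, 4].
The maximum is 5; one witness is 8, 20, 25, 28, 45 at positions 1,5,6,8,10.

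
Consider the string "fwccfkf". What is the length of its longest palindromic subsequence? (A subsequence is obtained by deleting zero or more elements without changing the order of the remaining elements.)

4

Using dp[i][j] = 2 + dp[i+1][j−1] if the ends match, else max(dp[i+1][j], dp[i][j−1]):
dp[1][7] = 4. A witness is fccf at positions 1,3,4,7.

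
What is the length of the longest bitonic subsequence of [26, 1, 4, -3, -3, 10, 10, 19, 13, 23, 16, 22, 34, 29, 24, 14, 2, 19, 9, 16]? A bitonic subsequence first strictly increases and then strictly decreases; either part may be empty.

11

One longest bitonic subsequence is 1, 4, 10, 13, 16, 22, 34, 29, 24, 19, 16 (positions 2,3,6,9,11,12,13,14,15,18,20): it rises to 34 then falls. Length 11 is optimal.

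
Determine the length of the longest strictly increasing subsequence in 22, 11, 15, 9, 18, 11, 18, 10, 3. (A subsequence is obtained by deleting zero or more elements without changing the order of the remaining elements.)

3

One longest increasing subsequence is 11, 15, 18 (positions 2,3,5), of length 3; no longer one exists.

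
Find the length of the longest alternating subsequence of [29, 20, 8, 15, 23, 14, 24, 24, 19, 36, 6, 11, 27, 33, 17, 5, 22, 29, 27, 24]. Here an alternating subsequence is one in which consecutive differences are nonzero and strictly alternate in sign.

12

A longest alternating subsequence is 29, 8, 15, 14, 24, 19, 36, 6, 27, 17, 29, 27 (positions 1,3,4,6,7,9,10,11,13,15,18,19); its 11 consecutive differences strictly alternate in sign, and length 12 is optimal.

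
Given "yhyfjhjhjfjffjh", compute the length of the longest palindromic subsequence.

One longest palindromic subsequence is hfjjhjjfh (positions 2,4,5,7,8,9,11,13,15); it reads the same forward and backward, and the interval DP gives dp[1][15] = 9.

9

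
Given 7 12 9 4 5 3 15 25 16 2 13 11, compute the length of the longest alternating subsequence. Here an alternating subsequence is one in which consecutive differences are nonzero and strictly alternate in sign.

A longest alternating subsequence is 7, 12, 4, 5, 3, 15, 2, 13, 11 (positions 1,2,4,5,6,7,10,11,12); its 8 consecutive differences strictly alternate in sign, and length 9 is optimal.

9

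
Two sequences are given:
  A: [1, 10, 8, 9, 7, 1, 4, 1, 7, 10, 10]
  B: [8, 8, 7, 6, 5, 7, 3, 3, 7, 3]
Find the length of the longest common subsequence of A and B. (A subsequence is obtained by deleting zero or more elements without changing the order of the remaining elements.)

Backtracking the LCS table gives one alignment: 8 (A3,B2) → 7 (A5,B6) → 7 (A9,B9).
So the longest common subsequence has length 3.

3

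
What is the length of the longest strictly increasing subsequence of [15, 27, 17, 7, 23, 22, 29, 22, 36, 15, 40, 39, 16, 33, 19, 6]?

6

Let dp[i] be the longest increasing subsequence ending at position i. Then dp = [1, 2, 2, 1, 3, 3, 4, 3, 5, 2, 6, 6, 3, 5, 4, 1].
The maximum is 6; one witness is 15, 17, 23, 29, 36, 40 at positions 1,3,5,7,9,11.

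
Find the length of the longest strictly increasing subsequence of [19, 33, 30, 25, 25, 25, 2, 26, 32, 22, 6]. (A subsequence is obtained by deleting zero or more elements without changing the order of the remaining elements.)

4

One longest increasing subsequence is 19, 25, 26, 32 (positions 1,4,8,9), of length 4; no longer one exists.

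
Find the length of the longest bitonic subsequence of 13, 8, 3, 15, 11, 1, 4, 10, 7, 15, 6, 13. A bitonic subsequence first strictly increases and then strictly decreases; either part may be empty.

Let inc[i] be the LIS ending at i and dec[i] the longest strictly decreasing subsequence starting at i. inc = [1, 1, 1, 2, 2, 1, 2, 3, 3, 4, 3, 4], dec = [5, 3, 2, 5, 4, 1, 1, 3, 2, 2, 1, 1].
max_i inc[i]+dec[i]−1 = 6, with one witness 13, 15, 11, 10, 7, 6.

6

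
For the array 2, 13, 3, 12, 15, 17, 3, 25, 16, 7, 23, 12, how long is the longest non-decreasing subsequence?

One longest non-decreasing subsequence is 2, 3, 12, 15, 17, 25 (positions 1,3,4,5,6,8), of length 6; no longer one exists.

6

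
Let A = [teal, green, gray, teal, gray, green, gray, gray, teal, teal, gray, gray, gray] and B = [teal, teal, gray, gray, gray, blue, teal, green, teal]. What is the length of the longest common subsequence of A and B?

7

Backtracking the LCS table gives one alignment: teal (A1,B1) → teal (A4,B2) → gray (A5,B3) → gray (A7,B4) → gray (A8,B5) → teal (A9,B7) → teal (A10,B9).
So the longest common subsequence has length 7.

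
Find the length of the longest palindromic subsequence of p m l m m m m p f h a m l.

Using dp[i][j] = 2 + dp[i+1][j−1] if the ends match, else max(dp[i+1][j], dp[i][j−1]):
dp[1][13] = 7. A witness is lmmmmml at positions 3,4,5,6,7,12,13.

7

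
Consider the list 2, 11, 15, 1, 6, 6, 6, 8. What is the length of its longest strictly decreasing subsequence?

2

Scanning left to right, the best length ending at each element is: 2→1, 11→1, 15→1, 1→2, 6→2, 6→2, 6→2, 8→2.
So the longest decreasing subsequence has length 2, e.g. 2, 1.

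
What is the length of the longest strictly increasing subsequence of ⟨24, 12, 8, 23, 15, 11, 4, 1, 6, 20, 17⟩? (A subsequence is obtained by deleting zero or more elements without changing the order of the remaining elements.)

One longest increasing subsequence is 12, 15, 20 (positions 2,5,10), of length 3; no longer one exists.

3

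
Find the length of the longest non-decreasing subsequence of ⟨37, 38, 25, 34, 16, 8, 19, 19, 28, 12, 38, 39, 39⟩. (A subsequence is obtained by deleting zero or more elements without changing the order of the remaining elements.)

7

One longest non-decreasing subsequence is 16, 19, 19, 28, 38, 39, 39 (positions 5,7,8,9,11,12,13), of length 7; no longer one exists.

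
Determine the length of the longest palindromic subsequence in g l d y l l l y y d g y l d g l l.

One longest palindromic subsequence is gldylllydlg (positions 1,2,3,4,5,6,7,9,10,13,15); it reads the same forward and backward, and the interval DP gives dp[1][17] = 11.

11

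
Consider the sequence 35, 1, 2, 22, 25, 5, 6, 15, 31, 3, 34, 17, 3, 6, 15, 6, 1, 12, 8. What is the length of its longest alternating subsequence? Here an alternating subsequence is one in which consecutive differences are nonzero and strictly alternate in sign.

Track the best alternating length ending on an up-step vs a down-step at each position: up/down = 1/1, 1/2, 3/2, 3/2, 3/2, 3/4, 5/4, 5/4, 5/2, 3/6, 7/2, 7/8, 3/8, 9/8, 9/8, 9/10, 1/10, 11/10, 11/12.
The maximum over both is 12; one such subsequence is 35, 1, 22, 5, 6, 3, 34, 3, 15, 6, 12, 8.

12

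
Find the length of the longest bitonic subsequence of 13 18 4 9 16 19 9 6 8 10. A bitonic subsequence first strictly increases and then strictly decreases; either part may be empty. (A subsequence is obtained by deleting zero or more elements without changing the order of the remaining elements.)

One longest bitonic subsequence is 4, 9, 16, 19, 9, 8 (positions 3,4,5,6,7,9): it rises to 19 then falls. Length 6 is optimal.

6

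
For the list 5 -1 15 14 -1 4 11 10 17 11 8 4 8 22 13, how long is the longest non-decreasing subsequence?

Let dp[i] be the longest non-decreasing subsequence ending at position i. Then dp = [1, 1, 2, 2, 2, 3, 4, 4, 5, 5, 4, 4, 5, 6, 6].
The maximum is 6; one witness is -1, -1, 4, 11, 17, 22 at positions 2,5,6,7,9,14.

6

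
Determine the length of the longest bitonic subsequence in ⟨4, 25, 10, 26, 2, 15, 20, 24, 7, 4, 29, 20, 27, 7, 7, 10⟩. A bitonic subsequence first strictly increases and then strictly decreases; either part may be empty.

Let inc[i] be the LIS ending at i and dec[i] the longest strictly decreasing subsequence starting at i. inc = [1, 2, 2, 3, 1, 3, 4, 5, 2, 2, 6, 4, 6, 3, 3, 4], dec = [2, 4, 3, 4, 1, 3, 3, 3, 2, 1, 3, 2, 2, 1, 1, 1].
max_i inc[i]+dec[i]−1 = 8, with one witness 4, 10, 15, 20, 24, 29, 27, 10.

8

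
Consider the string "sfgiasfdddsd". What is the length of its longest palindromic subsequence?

5

One longest palindromic subsequence is sddds (positions 6,8,9,10,11); it reads the same forward and backward, and the interval DP gives dp[1][12] = 5.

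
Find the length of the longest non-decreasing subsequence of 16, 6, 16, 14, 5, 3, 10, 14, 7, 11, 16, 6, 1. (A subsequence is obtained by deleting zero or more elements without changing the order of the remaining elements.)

Scanning left to right, the best length ending at each element is: 16→1, 6→1, 16→2, 14→2, 5→1, 3→1, 10→2, 14→3, 7→2, 11→3, 16→4, 6→2, 1→1.
So the longest non-decreasing subsequence has length 4, e.g. 6, 14, 14, 16.

4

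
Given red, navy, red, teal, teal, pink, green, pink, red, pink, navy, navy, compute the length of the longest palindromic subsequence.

One longest palindromic subsequence is navy red pink green pink red navy (positions 2,3,6,7,8,9,12); it reads the same forward and backward, and the interval DP gives dp[1][12] = 7.

7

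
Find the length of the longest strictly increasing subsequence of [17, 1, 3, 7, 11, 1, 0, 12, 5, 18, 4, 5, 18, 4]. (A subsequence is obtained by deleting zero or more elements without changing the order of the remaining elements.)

6

Scanning left to right, the best length ending at each element is: 17→1, 1→1, 3→2, 7→3, 11→4, 1→1, 0→1, 12→5, 5→3, 18→6, 4→3, 5→4, 18→6, 4→3.
So the longest increasing subsequence has length 6, e.g. 1, 3, 7, 11, 12, 18.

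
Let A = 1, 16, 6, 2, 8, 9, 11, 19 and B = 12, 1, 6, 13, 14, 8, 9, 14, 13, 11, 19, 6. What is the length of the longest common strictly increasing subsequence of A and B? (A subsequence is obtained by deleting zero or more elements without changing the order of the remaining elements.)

6

A longest common strictly increasing subsequence is 1, 6, 8, 9, 11, 19 (length 6); it appears in order in both A and B, and no longer such subsequence exists.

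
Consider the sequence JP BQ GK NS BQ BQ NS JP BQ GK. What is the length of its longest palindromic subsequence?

One longest palindromic subsequence is GK NS BQ BQ NS GK (positions 3,4,5,6,7,10); it reads the same forward and backward, and the interval DP gives dp[1][10] = 6.

6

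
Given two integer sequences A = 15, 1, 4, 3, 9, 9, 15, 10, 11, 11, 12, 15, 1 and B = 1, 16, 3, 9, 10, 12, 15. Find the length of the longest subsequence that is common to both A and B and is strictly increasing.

A longest common strictly increasing subsequence is 1, 3, 9, 10, 12, 15 (length 6); it appears in order in both A and B, and no longer such subsequence exists.

6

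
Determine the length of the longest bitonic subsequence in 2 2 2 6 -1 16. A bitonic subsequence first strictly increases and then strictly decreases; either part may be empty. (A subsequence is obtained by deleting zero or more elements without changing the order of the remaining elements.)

Let inc[i] be the LIS ending at i and dec[i] the longest strictly decreasing subsequence starting at i. inc = [1, 1, 1, 2, 1, 3], dec = [2, 2, 2, 2, 1, 1].
max_i inc[i]+dec[i]−1 = 3, with one witness 2, 6, -1.

3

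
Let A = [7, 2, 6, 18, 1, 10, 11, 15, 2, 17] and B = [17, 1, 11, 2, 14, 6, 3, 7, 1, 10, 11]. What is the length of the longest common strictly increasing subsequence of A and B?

4

For each value that appears in both, track the longest common increasing run ending there.
The best achievable length is 4; one witness is 2, 6, 10, 11 (A-positions 2,3,6,7, B-positions 4,6,10,11).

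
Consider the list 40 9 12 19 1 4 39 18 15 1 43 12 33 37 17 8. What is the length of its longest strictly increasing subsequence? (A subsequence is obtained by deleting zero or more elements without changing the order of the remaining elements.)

5

Let dp[i] be the longest increasing subsequence ending at position i. Then dp = [1, 1, 2, 3, 1, 2, 4, 3, 3, 1, 5, 3, 4, 5, 4, 3].
The maximum is 5; one witness is 9, 12, 19, 39, 43 at positions 2,3,4,7,11.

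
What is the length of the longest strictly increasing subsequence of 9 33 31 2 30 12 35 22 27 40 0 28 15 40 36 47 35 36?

One longest increasing subsequence is 9, 12, 22, 27, 28, 40, 47 (positions 1,6,8,9,12,14,16), of length 7; no longer one exists.

7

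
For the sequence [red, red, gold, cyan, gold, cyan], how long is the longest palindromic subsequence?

3

Using dp[i][j] = 2 + dp[i+1][j−1] if the ends match, else max(dp[i+1][j], dp[i][j−1]):
dp[1][6] = 3. A witness is cyan gold cyan at positions 4,5,6.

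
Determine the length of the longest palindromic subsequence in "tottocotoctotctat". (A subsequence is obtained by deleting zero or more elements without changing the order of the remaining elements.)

Using dp[i][j] = 2 + dp[i+1][j−1] if the ends match, else max(dp[i+1][j], dp[i][j−1]):
dp[1][17] = 13. A witness is tttocotocottt at positions 1,3,4,5,6,7,8,9,10,12,13,15,17.

13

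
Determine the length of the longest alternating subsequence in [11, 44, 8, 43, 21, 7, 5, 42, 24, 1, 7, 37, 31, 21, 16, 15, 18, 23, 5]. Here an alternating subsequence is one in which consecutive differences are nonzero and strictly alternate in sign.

11

A longest alternating subsequence is 11, 44, 8, 43, 21, 42, 24, 37, 16, 18, 5 (positions 1,2,3,4,5,8,9,12,15,17,19); its 10 consecutive differences strictly alternate in sign, and length 11 is optimal.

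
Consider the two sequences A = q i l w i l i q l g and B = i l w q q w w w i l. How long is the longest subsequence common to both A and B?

Backtracking the LCS table gives one alignment: i (A2,B1) → l (A3,B2) → w (A4,B8) → i (A7,B9) → l (A9,B10).
So the longest common subsequence has length 5.

5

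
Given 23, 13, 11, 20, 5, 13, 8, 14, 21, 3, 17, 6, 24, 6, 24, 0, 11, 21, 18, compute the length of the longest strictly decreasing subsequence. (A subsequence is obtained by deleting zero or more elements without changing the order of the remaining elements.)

6

One longest decreasing subsequence is 23, 13, 11, 5, 3, 0 (positions 1,2,3,5,10,16), of length 6; no longer one exists.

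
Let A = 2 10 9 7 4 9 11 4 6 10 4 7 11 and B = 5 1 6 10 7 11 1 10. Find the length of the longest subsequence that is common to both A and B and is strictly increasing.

For each value that appears in both, track the longest common increasing run ending there.
The best achievable length is 3; one witness is 6, 10, 11 (A-positions 9,10,13, B-positions 3,4,6).

3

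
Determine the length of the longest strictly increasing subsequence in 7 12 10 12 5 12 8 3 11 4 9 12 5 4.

4

Let dp[i] be the longest increasing subsequence ending at position i. Then dp = [1, 2, 2, 3, 1, 3, 2, 1, 3, 2, 3, 4, 3, 2].
The maximum is 4; one witness is 7, 10, 11, 12 at positions 1,3,9,12.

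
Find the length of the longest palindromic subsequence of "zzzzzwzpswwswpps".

Using dp[i][j] = 2 + dp[i+1][j−1] if the ends match, else max(dp[i+1][j], dp[i][j−1]):
dp[1][16] = 6. A witness is pswwsp at positions 8,9,10,11,12,15.

6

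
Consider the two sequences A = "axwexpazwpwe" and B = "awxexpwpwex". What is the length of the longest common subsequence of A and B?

Backtracking the LCS table gives one alignment: a (A1,B1) → x (A2,B3) → e (A4,B4) → x (A5,B5) → p (A6,B6) → w (A9,B7) → p (A10,B8) → w (A11,B9) → e (A12,B10).
So the longest common subsequence has length 9.

9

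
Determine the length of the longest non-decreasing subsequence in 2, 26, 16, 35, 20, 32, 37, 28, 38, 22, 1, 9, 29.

6

Scanning left to right, the best length ending at each element is: 2→1, 26→2, 16→2, 35→3, 20→3, 32→4, 37→5, 28→4, 38→6, 22→4, 1→1, 9→2, 29→5.
So the longest non-decreasing subsequence has length 6, e.g. 2, 16, 20, 32, 37, 38.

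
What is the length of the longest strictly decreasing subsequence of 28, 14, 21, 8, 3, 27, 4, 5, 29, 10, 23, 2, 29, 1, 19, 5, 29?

Scanning left to right, the best length ending at each element is: 28→1, 14→2, 21→2, 8→3, 3→4, 27→2, 4→4, 5→4, 29→1, 10→3, 23→3, 2→5, 29→1, 1→6, 19→4, 5→5, 29→1.
So the longest decreasing subsequence has length 6, e.g. 28, 14, 8, 3, 2, 1.

6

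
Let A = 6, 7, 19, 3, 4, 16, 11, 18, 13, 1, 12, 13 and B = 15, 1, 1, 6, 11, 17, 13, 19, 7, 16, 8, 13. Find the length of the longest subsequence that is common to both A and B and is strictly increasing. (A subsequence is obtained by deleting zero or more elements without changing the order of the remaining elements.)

3

A longest common strictly increasing subsequence is 6, 11, 13 (length 3); it appears in order in both A and B, and no longer such subsequence exists.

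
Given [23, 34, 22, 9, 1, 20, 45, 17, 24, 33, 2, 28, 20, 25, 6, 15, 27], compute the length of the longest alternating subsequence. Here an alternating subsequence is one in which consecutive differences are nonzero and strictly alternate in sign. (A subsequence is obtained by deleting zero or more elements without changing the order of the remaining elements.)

A longest alternating subsequence is 23, 34, 9, 20, 17, 24, 2, 28, 20, 25, 6, 15 (positions 1,2,4,6,8,9,11,12,13,14,15,16); its 11 consecutive differences strictly alternate in sign, and length 12 is optimal.

12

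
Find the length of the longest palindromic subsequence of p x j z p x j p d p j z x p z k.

One longest palindromic subsequence is zpxjpdpjxpz (positions 4,5,6,7,8,9,10,11,13,14,15); it reads the same forward and backward, and the interval DP gives dp[1][16] = 11.

11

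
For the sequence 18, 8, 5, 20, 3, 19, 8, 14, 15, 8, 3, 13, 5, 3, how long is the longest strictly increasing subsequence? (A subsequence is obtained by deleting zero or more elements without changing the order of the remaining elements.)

4

One longest increasing subsequence is 5, 8, 14, 15 (positions 3,7,8,9), of length 4; no longer one exists.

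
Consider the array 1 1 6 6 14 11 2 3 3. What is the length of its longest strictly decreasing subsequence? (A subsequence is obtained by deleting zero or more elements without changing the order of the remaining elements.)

3

One longest decreasing subsequence is 14, 11, 2 (positions 5,6,7), of length 3; no longer one exists.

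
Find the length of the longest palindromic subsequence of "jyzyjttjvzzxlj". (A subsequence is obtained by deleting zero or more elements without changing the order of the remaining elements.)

8

One longest palindromic subsequence is jzjttjzj (positions 1,3,5,6,7,8,11,14); it reads the same forward and backward, and the interval DP gives dp[1][14] = 8.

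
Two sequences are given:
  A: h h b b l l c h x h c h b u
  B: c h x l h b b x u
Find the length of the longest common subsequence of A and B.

6

A longest common subsequence is hhbbxu (length 6); the LCS DP confirms no longer common subsequence exists.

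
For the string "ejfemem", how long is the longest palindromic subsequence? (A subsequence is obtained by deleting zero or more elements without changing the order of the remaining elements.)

3

Using dp[i][j] = 2 + dp[i+1][j−1] if the ends match, else max(dp[i+1][j], dp[i][j−1]):
dp[1][7] = 3. A witness is mem at positions 5,6,7.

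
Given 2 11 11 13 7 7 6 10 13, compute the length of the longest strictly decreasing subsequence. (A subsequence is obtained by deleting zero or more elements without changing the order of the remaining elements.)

3

Scanning left to right, the best length ending at each element is: 2→1, 11→1, 11→1, 13→1, 7→2, 7→2, 6→3, 10→2, 13→1.
So the longest decreasing subsequence has length 3, e.g. 11, 7, 6.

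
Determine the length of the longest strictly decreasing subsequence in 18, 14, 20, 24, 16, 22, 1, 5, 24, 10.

Scanning left to right, the best length ending at each element is: 18→1, 14→2, 20→1, 24→1, 16→2, 22→2, 1→3, 5→3, 24→1, 10→3.
So the longest decreasing subsequence has length 3, e.g. 18, 14, 1.

3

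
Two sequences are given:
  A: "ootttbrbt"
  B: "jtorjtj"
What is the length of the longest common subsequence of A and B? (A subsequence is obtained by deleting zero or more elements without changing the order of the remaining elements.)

Backtracking the LCS table gives one alignment: o (A2,B3) → r (A7,B4) → t (A9,B6).
So the longest common subsequence has length 3.

3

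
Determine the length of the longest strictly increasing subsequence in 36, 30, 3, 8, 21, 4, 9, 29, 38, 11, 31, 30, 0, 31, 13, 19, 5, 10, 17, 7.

6

Scanning left to right, the best length ending at each element is: 36→1, 30→1, 3→1, 8→2, 21→3, 4→2, 9→3, 29→4, 38→5, 11→4, 31→5, 30→5, 0→1, 31→6, 13→5, 19→6, 5→3, 10→4, 17→6, 7→4.
So the longest increasing subsequence has length 6, e.g. 3, 8, 21, 29, 30, 31.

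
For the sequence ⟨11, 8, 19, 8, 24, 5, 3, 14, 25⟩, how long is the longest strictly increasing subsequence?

4

Scanning left to right, the best length ending at each element is: 11→1, 8→1, 19→2, 8→1, 24→3, 5→1, 3→1, 14→2, 25→4.
So the longest increasing subsequence has length 4, e.g. 11, 19, 24, 25.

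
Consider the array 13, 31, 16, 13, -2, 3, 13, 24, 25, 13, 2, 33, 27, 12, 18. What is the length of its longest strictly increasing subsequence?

Scanning left to right, the best length ending at each element is: 13→1, 31→2, 16→2, 13→1, -2→1, 3→2, 13→3, 24→4, 25→5, 13→3, 2→2, 33→6, 27→6, 12→3, 18→4.
So the longest increasing subsequence has length 6, e.g. -2, 3, 13, 24, 25, 33.

6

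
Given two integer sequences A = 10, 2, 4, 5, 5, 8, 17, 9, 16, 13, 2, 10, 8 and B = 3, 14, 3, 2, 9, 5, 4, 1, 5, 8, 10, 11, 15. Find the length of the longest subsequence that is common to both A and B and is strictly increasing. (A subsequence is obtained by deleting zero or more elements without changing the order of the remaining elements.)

For each value that appears in both, track the longest common increasing run ending there.
The best achievable length is 5; one witness is 2, 4, 5, 8, 10 (A-positions 2,3,4,6,12, B-positions 4,7,9,10,11).

5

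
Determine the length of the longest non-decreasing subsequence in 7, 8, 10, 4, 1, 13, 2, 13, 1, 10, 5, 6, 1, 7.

Scanning left to right, the best length ending at each element is: 7→1, 8→2, 10→3, 4→1, 1→1, 13→4, 2→2, 13→5, 1→2, 10→4, 5→3, 6→4, 1→3, 7→5.
So the longest non-decreasing subsequence has length 5, e.g. 7, 8, 10, 13, 13.

5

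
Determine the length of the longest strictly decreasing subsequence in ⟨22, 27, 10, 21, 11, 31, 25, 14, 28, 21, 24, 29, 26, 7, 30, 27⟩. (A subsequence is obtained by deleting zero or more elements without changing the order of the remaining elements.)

Let dp[i] be the longest decreasing subsequence ending at position i. Then dp = [1, 1, 2, 2, 3, 1, 2, 3, 2, 3, 3, 2, 3, 4, 2, 3].
The maximum is 4; one witness is 22, 21, 11, 7 at positions 1,4,5,14.

4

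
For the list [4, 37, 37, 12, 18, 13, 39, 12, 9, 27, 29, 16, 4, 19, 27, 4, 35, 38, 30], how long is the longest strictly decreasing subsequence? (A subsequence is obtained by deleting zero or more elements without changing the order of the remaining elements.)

Let dp[i] be the longest decreasing subsequence ending at position i. Then dp = [1, 1, 1, 2, 2, 3, 1, 4, 5, 2, 2, 3, 6, 3, 3, 6, 2, 2, 3].
The maximum is 6; one witness is 37, 18, 13, 12, 9, 4 at positions 2,5,6,8,9,13.

6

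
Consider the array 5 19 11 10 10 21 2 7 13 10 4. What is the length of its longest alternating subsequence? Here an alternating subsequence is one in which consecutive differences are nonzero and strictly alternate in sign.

Track the best alternating length ending on an up-step vs a down-step at each position: up/down = 1/1, 2/1, 2/3, 2/3, 2/3, 4/1, 1/5, 6/5, 6/5, 6/7, 6/7.
The maximum over both is 7; one such subsequence is 5, 19, 11, 21, 2, 13, 10.

7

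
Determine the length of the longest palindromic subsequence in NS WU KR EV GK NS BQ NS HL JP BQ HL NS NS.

One longest palindromic subsequence is NS NS HL BQ HL NS NS (positions 1,6,9,11,12,13,14); it reads the same forward and backward, and the interval DP gives dp[1][14] = 7.

7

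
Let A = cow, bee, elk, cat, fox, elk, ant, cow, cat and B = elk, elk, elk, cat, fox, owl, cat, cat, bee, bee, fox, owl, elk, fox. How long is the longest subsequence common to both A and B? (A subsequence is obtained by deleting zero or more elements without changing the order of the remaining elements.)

A longest common subsequence is elk, cat, fox, elk (length 4); the LCS DP confirms no longer common subsequence exists.

4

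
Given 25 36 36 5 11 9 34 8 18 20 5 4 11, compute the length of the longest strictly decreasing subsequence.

Scanning left to right, the best length ending at each element is: 25→1, 36→1, 36→1, 5→2, 11→2, 9→3, 34→2, 8→4, 18→3, 20→3, 5→5, 4→6, 11→4.
So the longest decreasing subsequence has length 6, e.g. 25, 11, 9, 8, 5, 4.

6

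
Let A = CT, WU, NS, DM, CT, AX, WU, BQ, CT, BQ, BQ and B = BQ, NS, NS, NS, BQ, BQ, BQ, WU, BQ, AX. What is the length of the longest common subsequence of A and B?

4

Backtracking the LCS table gives one alignment: NS (A3,B4) → BQ (A8,B6) → BQ (A10,B7) → BQ (A11,B9).
So the longest common subsequence has length 4.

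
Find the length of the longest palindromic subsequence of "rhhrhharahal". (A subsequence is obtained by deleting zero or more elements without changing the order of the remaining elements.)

7

Using dp[i][j] = 2 + dp[i+1][j−1] if the ends match, else max(dp[i+1][j], dp[i][j−1]):
dp[1][12] = 7. A witness is rhhrhhr at positions 1,2,3,4,5,6,8.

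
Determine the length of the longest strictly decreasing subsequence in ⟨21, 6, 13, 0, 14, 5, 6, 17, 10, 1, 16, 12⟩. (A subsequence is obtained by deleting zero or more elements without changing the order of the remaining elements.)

One longest decreasing subsequence is 21, 6, 5, 1 (positions 1,2,6,10), of length 4; no longer one exists.

4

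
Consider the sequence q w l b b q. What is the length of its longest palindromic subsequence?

4

One longest palindromic subsequence is qbbq (positions 1,4,5,6); it reads the same forward and backward, and the interval DP gives dp[1][6] = 4.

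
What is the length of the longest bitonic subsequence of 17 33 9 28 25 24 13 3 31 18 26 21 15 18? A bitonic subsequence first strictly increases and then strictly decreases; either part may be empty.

Let inc[i] be the LIS ending at i and dec[i] the longest strictly decreasing subsequence starting at i. inc = [1, 2, 1, 2, 2, 2, 2, 1, 3, 3, 4, 4, 3, 4], dec = [3, 6, 2, 5, 4, 3, 2, 1, 4, 2, 3, 2, 1, 1].
max_i inc[i]+dec[i]−1 = 7, with one witness 17, 33, 28, 25, 24, 21, 18.

7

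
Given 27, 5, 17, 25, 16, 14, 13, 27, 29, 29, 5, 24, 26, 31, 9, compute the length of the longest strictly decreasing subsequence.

6

Scanning left to right, the best length ending at each element is: 27→1, 5→2, 17→2, 25→2, 16→3, 14→4, 13→5, 27→1, 29→1, 29→1, 5→6, 24→3, 26→2, 31→1, 9→6.
So the longest decreasing subsequence has length 6, e.g. 27, 17, 16, 14, 13, 5.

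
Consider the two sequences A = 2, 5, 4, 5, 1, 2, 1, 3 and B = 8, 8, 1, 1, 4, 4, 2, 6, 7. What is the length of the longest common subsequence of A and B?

2

A longest common subsequence is 4, 2 (length 2); the LCS DP confirms no longer common subsequence exists.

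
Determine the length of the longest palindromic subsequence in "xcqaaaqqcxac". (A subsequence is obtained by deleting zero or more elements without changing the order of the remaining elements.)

One longest palindromic subsequence is xcqaaaqcx (positions 1,2,3,4,5,6,8,9,10); it reads the same forward and backward, and the interval DP gives dp[1][12] = 9.

9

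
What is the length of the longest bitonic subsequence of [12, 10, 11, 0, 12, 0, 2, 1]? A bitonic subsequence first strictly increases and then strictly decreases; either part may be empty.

Let inc[i] be the LIS ending at i and dec[i] the longest strictly decreasing subsequence starting at i. inc = [1, 1, 2, 1, 3, 1, 2, 2], dec = [4, 3, 3, 1, 3, 1, 2, 1].
max_i inc[i]+dec[i]−1 = 5, with one witness 10, 11, 12, 2, 1.

5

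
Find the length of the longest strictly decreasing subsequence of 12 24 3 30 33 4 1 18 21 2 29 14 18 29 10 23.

4

Let dp[i] be the longest decreasing subsequence ending at position i. Then dp = [1, 1, 2, 1, 1, 2, 3, 2, 2, 3, 2, 3, 3, 2, 4, 3].
The maximum is 4; one witness is 24, 18, 14, 10 at positions 2,8,12,15.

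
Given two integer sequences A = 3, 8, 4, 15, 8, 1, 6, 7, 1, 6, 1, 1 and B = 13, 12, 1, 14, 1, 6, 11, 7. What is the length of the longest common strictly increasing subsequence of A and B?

3

For each value that appears in both, track the longest common increasing run ending there.
The best achievable length is 3; one witness is 1, 6, 7 (A-positions 6,7,8, B-positions 3,6,8).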